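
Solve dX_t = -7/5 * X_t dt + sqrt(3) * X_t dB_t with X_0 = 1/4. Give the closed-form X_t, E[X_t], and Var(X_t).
X_t = 1/4 * exp((-29/10) t + (sqrt(3)) B_t); E[X_t] = exp(-7*t/5)/4; Var(X_t) = (exp(3*t) - 1)*exp(-14*t/5)/16

For GBM dX = mu X dt + sigma X dB with X_0 = x_0, apply Itô to Y = log X: dY = (mu - sigma^2/2) dt + sigma dB, so Y_t = log(x_0) + (mu - sigma^2/2) t + sigma B_t and hence X_t = x_0 * exp((mu - sigma^2/2) t + sigma B_t).
With mu = -7/5, sigma = sqrt(3), x_0 = 1/4, this gives:
  X_t = 1/4 * exp((-29/10) * t + (sqrt(3)) * B_t).
Since sigma*B_t ~ Normal(0, sigma^2 t), E[exp(sigma*B_t)] = exp(sigma^2 t / 2); so E[X_t] = x_0 * exp((mu - sigma^2/2) t) * exp(sigma^2 t / 2) = x_0 * exp(mu t) = exp(-7*t/5)/4.
Var(X_t) = E[X_t^2] - (E[X_t])^2 = x_0^2 * exp(2 mu t) * (exp(sigma^2 t) - 1) = (exp(3*t) - 1)*exp(-14*t/5)/16.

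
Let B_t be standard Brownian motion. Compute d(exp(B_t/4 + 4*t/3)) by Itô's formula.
d(exp(B_t/4 + 4*t/3)) = (131*exp(B_t/4 + 4*t/3)/96) dt + (exp(B_t/4 + 4*t/3)/4) dB_t

Itô's formula for f(t, x): d f(t, B_t) = (f_t + (1/2) f_xx) dt + f_x dB_t. Compute partials of f(t, x) = exp(4*t/3 + x/4):
  f_t(t,x)  = 4*exp(4*t/3 + x/4)/3
  f_x(t,x)  = exp(4*t/3 + x/4)/4
  f_xx(t,x) = exp(4*t/3 + x/4)/16
Assemble drift = f_t + (1/2) f_xx = 131*exp(4*t/3 + x/4)/96 and diffusion = f_x = exp(4*t/3 + x/4)/4. Substituting x = B_t:
  d(exp(B_t/4 + 4*t/3)) = (131*exp(B_t/4 + 4*t/3)/96) dt + (exp(B_t/4 + 4*t/3)/4) dB_t.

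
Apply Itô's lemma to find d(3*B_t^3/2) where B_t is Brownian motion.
d(3*B_t^3/2) = (9*B_t/2) dt + (9*B_t^2/2) dB_t

Itô's formula for f(B_t) gives d f(B_t) = f'(B_t) dB_t + (1/2) f''(B_t) dt. Compute derivatives of f(x) = 3*x^3/2:
  f'(x)  = 9*x^2/2
  f''(x) = 9*x
Substitute x = B_t and multiply the f'' term by 1/2:
  drift     = (1/2) * (9*x) evaluated at B_t = 9*B_t/2
  diffusion = (9*x^2/2) evaluated at B_t = 9*B_t^2/2
Therefore d(3*B_t^3/2) = (9*B_t/2) dt + (9*B_t^2/2) dB_t.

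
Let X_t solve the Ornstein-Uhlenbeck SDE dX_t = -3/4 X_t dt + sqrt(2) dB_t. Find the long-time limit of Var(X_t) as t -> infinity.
lim Var(X_t) = 4/3

The OU SDE dX = -theta X dt + sigma dB admits the integrating factor exp(theta t): d(exp(theta t) X_t) = sigma exp(theta t) dB_t. Integrating from 0 to t gives X_t = x_0 * exp(-theta t) + sigma * int_0^t exp(-theta (t-s)) dB_s for any initial x_0. The Itô integral has variance (by the Itô isometry) sigma^2 * int_0^t exp(-2 theta (t - s)) ds = sigma^2 * (1 - exp(-2 theta t)) / (2 theta), independent of x_0.
With theta = 3/4, sigma = sqrt(2):
  Var(X_t) = (sqrt(2))^2 * (1 - exp(-2*3/4 t)) / (2 * 3/4) = 4/3 - 4*exp(-3*t/2)/3.
As t -> infinity, exp(-2*3/4 t) -> 0, so the stationary variance is sigma^2 / (2 theta) = 4/3.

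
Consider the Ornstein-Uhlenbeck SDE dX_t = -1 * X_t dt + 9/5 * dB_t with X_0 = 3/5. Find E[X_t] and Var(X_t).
E[X_t] = 3*exp(-t)/5; Var(X_t) = 81/50 - 81*exp(-2*t)/50

The OU SDE dX = -theta X dt + sigma dB admits the integrating factor exp(theta t): d(exp(theta t) X_t) = sigma exp(theta t) dB_t. Integrating from 0 to t:
  X_t = x_0 * exp(-theta t) + sigma * int_0^t exp(-theta (t-s)) dB_s.
The Itô integral has mean 0 and (by the Itô isometry) variance sigma^2 * int_0^t exp(-2 theta (t - s)) ds = sigma^2 * (1 - exp(-2 theta t)) / (2 theta).
With theta = 1, sigma = 9/5, x_0 = 3/5:
  E[X_t] = 3/5 * exp(-1 t) = 3*exp(-t)/5
  Var(X_t) = (9/5)^2 * (1 - exp(-2*1 t)) / (2 * 1) = 81/50 - 81*exp(-2*t)/50.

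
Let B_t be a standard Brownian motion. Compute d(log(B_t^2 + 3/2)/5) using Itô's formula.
d(log(B_t^2 + 3/2)/5) = (2*(3 - 2*B_t^2)/(5*(2*B_t^2 + 3)^2)) dt + (4*B_t/(5*(2*B_t^2 + 3))) dB_t

Itô's formula for f(B_t) gives d f(B_t) = f'(B_t) dB_t + (1/2) f''(B_t) dt. Compute derivatives of f(x) = log(x^2 + 3/2)/5:
  f'(x)  = 4*x/(5*(2*x^2 + 3))
  f''(x) = 4*(3 - 2*x^2)/(5*(2*x^2 + 3)^2)
Substitute x = B_t and multiply the f'' term by 1/2:
  drift     = (1/2) * (4*(3 - 2*x^2)/(5*(2*x^2 + 3)^2)) evaluated at B_t = 2*(3 - 2*B_t^2)/(5*(2*B_t^2 + 3)^2)
  diffusion = (4*x/(5*(2*x^2 + 3))) evaluated at B_t = 4*B_t/(5*(2*B_t^2 + 3))
Therefore d(log(B_t^2 + 3/2)/5) = (2*(3 - 2*B_t^2)/(5*(2*B_t^2 + 3)^2)) dt + (4*B_t/(5*(2*B_t^2 + 3))) dB_t.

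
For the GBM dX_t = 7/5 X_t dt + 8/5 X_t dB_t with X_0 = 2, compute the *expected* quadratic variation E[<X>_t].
E[<X>_t] = 128*exp(134*t/25)/67 - 128/67

<X>_t = int_0^t ((8/5) * X_s)^2 ds. Taking expectation inside the integral: E[<X>_t] = (8/5)^2 * int_0^t E[X_s^2] ds. For GBM, E[X_s^2] = x_0^2 * exp((2 mu + sigma^2) s). Integrating:
  E[<X>_t] = (8/5)^2 * 2^2 * (exp((2*(7/5) + (8/5)^2) t) - 1) / (2*(7/5) + (8/5)^2)
           = (8/5)^2 * 2^2 * (exp((134/25) t) - 1) / (134/25) = 128*exp(134*t/25)/67 - 128/67.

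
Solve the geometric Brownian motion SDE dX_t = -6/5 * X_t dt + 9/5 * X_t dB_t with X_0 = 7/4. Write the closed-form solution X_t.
X_t = 7/4 * exp((-141/50) * t + (9/5) * B_t)

For GBM dX = mu X dt + sigma X dB with X_0 = x_0, apply Itô to Y = log X: dY = (mu - sigma^2/2) dt + sigma dB, so Y_t = log(x_0) + (mu - sigma^2/2) t + sigma B_t and hence X_t = x_0 * exp((mu - sigma^2/2) t + sigma B_t).
With mu = -6/5, sigma = 9/5, x_0 = 7/4, this gives:
  X_t = 7/4 * exp((-141/50) * t + (9/5) * B_t).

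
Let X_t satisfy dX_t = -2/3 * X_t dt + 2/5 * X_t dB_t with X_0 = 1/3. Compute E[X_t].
E[X_t] = exp(-2*t/3)/3

For GBM dX = mu X dt + sigma X dB with X_0 = x_0, apply Itô to Y = log X: dY = (mu - sigma^2/2) dt + sigma dB, so Y_t = log(x_0) + (mu - sigma^2/2) t + sigma B_t and hence X_t = x_0 * exp((mu - sigma^2/2) t + sigma B_t).
With mu = -2/3, sigma = 2/5, x_0 = 1/3, this gives:
  X_t = 1/3 * exp((-56/75) * t + (2/5) * B_t).
Since sigma*B_t ~ Normal(0, sigma^2 t), E[exp(sigma*B_t)] = exp(sigma^2 t / 2); so E[X_t] = x_0 * exp((mu - sigma^2/2) t) * exp(sigma^2 t / 2) = x_0 * exp(mu t) = exp(-2*t/3)/3.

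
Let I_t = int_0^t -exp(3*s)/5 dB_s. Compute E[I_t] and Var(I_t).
E[I_t] = 0; Var(I_t) = exp(6*t)/150 - 1/150

The Itô integral of a deterministic integrand f(s) has mean 0 because each increment f(s) * (B_{s+ds} - B_s) has mean 0. By the Itô isometry:
  Var( int_0^t f(s) dB_s ) = E[ (int_0^t f(s) dB_s)^2 ] = int_0^t f(s)^2 ds.
Here f(s) = -exp(3*s)/5, so f(s)^2 = exp(6*s)/25. Integrate:
  int_0^t (exp(6*s)/25) ds = exp(6*t)/150 - 1/150.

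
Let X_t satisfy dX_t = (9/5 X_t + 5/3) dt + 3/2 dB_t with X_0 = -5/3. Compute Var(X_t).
Var(X_t) = 5*exp(18*t/5)/8 - 5/8

The variance V(t) = Var(X_t) satisfies V'(t) = 2 a V(t) + c^2 with V(0) = 0 (drift coefficient is linear in X, diffusion is constant). With a = 9/5, c = 3/2, the solution is
  V(t) = (c^2 / (2 a)) * (exp(2 a t) - 1)
       = ((3/2)^2 / (2*(9/5))) * (exp((18/5) t) - 1)
       = 5*exp(18*t/5)/8 - 5/8.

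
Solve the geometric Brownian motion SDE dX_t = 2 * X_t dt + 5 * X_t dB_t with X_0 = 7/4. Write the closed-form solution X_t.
X_t = 7/4 * exp((-21/2) * t + (5) * B_t)

For GBM dX = mu X dt + sigma X dB with X_0 = x_0, apply Itô to Y = log X: dY = (mu - sigma^2/2) dt + sigma dB, so Y_t = log(x_0) + (mu - sigma^2/2) t + sigma B_t and hence X_t = x_0 * exp((mu - sigma^2/2) t + sigma B_t).
With mu = 2, sigma = 5, x_0 = 7/4, this gives:
  X_t = 7/4 * exp((-21/2) * t + (5) * B_t).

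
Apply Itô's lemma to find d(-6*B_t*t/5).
d(-6*B_t*t/5) = (-6*B_t/5) dt + (-6*t/5) dB_t

Itô's formula for f(t, x): d f(t, B_t) = (f_t + (1/2) f_xx) dt + f_x dB_t. Compute partials of f(t, x) = -6*t*x/5:
  f_t(t,x)  = -6*x/5
  f_x(t,x)  = -6*t/5
  f_xx(t,x) = 0
Assemble drift = f_t + (1/2) f_xx = -6*x/5 and diffusion = f_x = -6*t/5. Substituting x = B_t:
  d(-6*B_t*t/5) = (-6*B_t/5) dt + (-6*t/5) dB_t.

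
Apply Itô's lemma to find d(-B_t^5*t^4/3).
d(-B_t^5*t^4/3) = (2*B_t^3*t^3*(-2*B_t^2 - 5*t)/3) dt + (-5*B_t^4*t^4/3) dB_t

Itô's formula for f(t, x): d f(t, B_t) = (f_t + (1/2) f_xx) dt + f_x dB_t. Compute partials of f(t, x) = -t^4*x^5/3:
  f_t(t,x)  = -4*t^3*x^5/3
  f_x(t,x)  = -5*t^4*x^4/3
  f_xx(t,x) = -20*t^4*x^3/3
Assemble drift = f_t + (1/2) f_xx = 2*t^3*x^3*(-5*t - 2*x^2)/3 and diffusion = f_x = -5*t^4*x^4/3. Substituting x = B_t:
  d(-B_t^5*t^4/3) = (2*B_t^3*t^3*(-2*B_t^2 - 5*t)/3) dt + (-5*B_t^4*t^4/3) dB_t.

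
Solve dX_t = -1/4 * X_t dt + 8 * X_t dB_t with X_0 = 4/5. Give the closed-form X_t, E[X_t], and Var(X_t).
X_t = 4/5 * exp((-129/4) t + (8) B_t); E[X_t] = 4*exp(-t/4)/5; Var(X_t) = (16*exp(64*t) - 16)*exp(-t/2)/25

For GBM dX = mu X dt + sigma X dB with X_0 = x_0, apply Itô to Y = log X: dY = (mu - sigma^2/2) dt + sigma dB, so Y_t = log(x_0) + (mu - sigma^2/2) t + sigma B_t and hence X_t = x_0 * exp((mu - sigma^2/2) t + sigma B_t).
With mu = -1/4, sigma = 8, x_0 = 4/5, this gives:
  X_t = 4/5 * exp((-129/4) * t + (8) * B_t).
Since sigma*B_t ~ Normal(0, sigma^2 t), E[exp(sigma*B_t)] = exp(sigma^2 t / 2); so E[X_t] = x_0 * exp((mu - sigma^2/2) t) * exp(sigma^2 t / 2) = x_0 * exp(mu t) = 4*exp(-t/4)/5.
Var(X_t) = E[X_t^2] - (E[X_t])^2 = x_0^2 * exp(2 mu t) * (exp(sigma^2 t) - 1) = (16*exp(64*t) - 16)*exp(-t/2)/25.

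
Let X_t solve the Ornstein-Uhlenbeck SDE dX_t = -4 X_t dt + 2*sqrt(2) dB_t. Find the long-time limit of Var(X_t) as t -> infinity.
lim Var(X_t) = 1

The OU SDE dX = -theta X dt + sigma dB admits the integrating factor exp(theta t): d(exp(theta t) X_t) = sigma exp(theta t) dB_t. Integrating from 0 to t gives X_t = x_0 * exp(-theta t) + sigma * int_0^t exp(-theta (t-s)) dB_s for any initial x_0. The Itô integral has variance (by the Itô isometry) sigma^2 * int_0^t exp(-2 theta (t - s)) ds = sigma^2 * (1 - exp(-2 theta t)) / (2 theta), independent of x_0.
With theta = 4, sigma = 2*sqrt(2):
  Var(X_t) = (2*sqrt(2))^2 * (1 - exp(-2*4 t)) / (2 * 4) = 1 - exp(-8*t).
As t -> infinity, exp(-2*4 t) -> 0, so the stationary variance is sigma^2 / (2 theta) = 1.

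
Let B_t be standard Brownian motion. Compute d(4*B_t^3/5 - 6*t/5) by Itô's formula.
d(4*B_t^3/5 - 6*t/5) = (12*B_t/5 - 6/5) dt + (12*B_t^2/5) dB_t

Itô's formula for f(t, x): d f(t, B_t) = (f_t + (1/2) f_xx) dt + f_x dB_t. Compute partials of f(t, x) = -6*t/5 + 4*x^3/5:
  f_t(t,x)  = -6/5
  f_x(t,x)  = 12*x^2/5
  f_xx(t,x) = 24*x/5
Assemble drift = f_t + (1/2) f_xx = 12*x/5 - 6/5 and diffusion = f_x = 12*x^2/5. Substituting x = B_t:
  d(4*B_t^3/5 - 6*t/5) = (12*B_t/5 - 6/5) dt + (12*B_t^2/5) dB_t.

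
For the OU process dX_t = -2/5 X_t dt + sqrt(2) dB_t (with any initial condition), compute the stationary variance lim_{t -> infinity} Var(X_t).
lim Var(X_t) = 5/2

The OU SDE dX = -theta X dt + sigma dB admits the integrating factor exp(theta t): d(exp(theta t) X_t) = sigma exp(theta t) dB_t. Integrating from 0 to t gives X_t = x_0 * exp(-theta t) + sigma * int_0^t exp(-theta (t-s)) dB_s for any initial x_0. The Itô integral has variance (by the Itô isometry) sigma^2 * int_0^t exp(-2 theta (t - s)) ds = sigma^2 * (1 - exp(-2 theta t)) / (2 theta), independent of x_0.
With theta = 2/5, sigma = sqrt(2):
  Var(X_t) = (sqrt(2))^2 * (1 - exp(-2*2/5 t)) / (2 * 2/5) = 5/2 - 5*exp(-4*t/5)/2.
As t -> infinity, exp(-2*2/5 t) -> 0, so the stationary variance is sigma^2 / (2 theta) = 5/2.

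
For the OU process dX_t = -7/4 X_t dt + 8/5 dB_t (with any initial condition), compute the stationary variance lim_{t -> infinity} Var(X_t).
lim Var(X_t) = 128/175

The OU SDE dX = -theta X dt + sigma dB admits the integrating factor exp(theta t): d(exp(theta t) X_t) = sigma exp(theta t) dB_t. Integrating from 0 to t gives X_t = x_0 * exp(-theta t) + sigma * int_0^t exp(-theta (t-s)) dB_s for any initial x_0. The Itô integral has variance (by the Itô isometry) sigma^2 * int_0^t exp(-2 theta (t - s)) ds = sigma^2 * (1 - exp(-2 theta t)) / (2 theta), independent of x_0.
With theta = 7/4, sigma = 8/5:
  Var(X_t) = (8/5)^2 * (1 - exp(-2*7/4 t)) / (2 * 7/4) = 128/175 - 128*exp(-7*t/2)/175.
As t -> infinity, exp(-2*7/4 t) -> 0, so the stationary variance is sigma^2 / (2 theta) = 128/175.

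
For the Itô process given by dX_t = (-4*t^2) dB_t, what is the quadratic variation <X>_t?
<X>_t = 16*t^5/5

For an Itô process dX_t = a(t) dt + b(t) dB_t, the quadratic variation is <X>_t = int_0^t b(s)^2 ds (the drift term does not contribute). Here b(s) = -4*s^2, so
  b(s)^2 = 16*s^4.
Integrating from 0 to t:
  <X>_t = int_0^t (16*s^4) ds = 16*t^5/5.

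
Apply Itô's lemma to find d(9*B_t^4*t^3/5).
d(9*B_t^4*t^3/5) = (27*B_t^2*t^2*(B_t^2 + 2*t)/5) dt + (36*B_t^3*t^3/5) dB_t

Itô's formula for f(t, x): d f(t, B_t) = (f_t + (1/2) f_xx) dt + f_x dB_t. Compute partials of f(t, x) = 9*t^3*x^4/5:
  f_t(t,x)  = 27*t^2*x^4/5
  f_x(t,x)  = 36*t^3*x^3/5
  f_xx(t,x) = 108*t^3*x^2/5
Assemble drift = f_t + (1/2) f_xx = 27*t^2*x^2*(2*t + x^2)/5 and diffusion = f_x = 36*t^3*x^3/5. Substituting x = B_t:
  d(9*B_t^4*t^3/5) = (27*B_t^2*t^2*(B_t^2 + 2*t)/5) dt + (36*B_t^3*t^3/5) dB_t.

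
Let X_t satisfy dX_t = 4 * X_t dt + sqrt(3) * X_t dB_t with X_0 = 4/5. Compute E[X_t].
E[X_t] = 4*exp(4*t)/5

For GBM dX = mu X dt + sigma X dB with X_0 = x_0, apply Itô to Y = log X: dY = (mu - sigma^2/2) dt + sigma dB, so Y_t = log(x_0) + (mu - sigma^2/2) t + sigma B_t and hence X_t = x_0 * exp((mu - sigma^2/2) t + sigma B_t).
With mu = 4, sigma = sqrt(3), x_0 = 4/5, this gives:
  X_t = 4/5 * exp((5/2) * t + (sqrt(3)) * B_t).
Since sigma*B_t ~ Normal(0, sigma^2 t), E[exp(sigma*B_t)] = exp(sigma^2 t / 2); so E[X_t] = x_0 * exp((mu - sigma^2/2) t) * exp(sigma^2 t / 2) = x_0 * exp(mu t) = 4*exp(4*t)/5.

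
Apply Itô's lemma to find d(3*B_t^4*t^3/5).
d(3*B_t^4*t^3/5) = (9*B_t^2*t^2*(B_t^2 + 2*t)/5) dt + (12*B_t^3*t^3/5) dB_t

Itô's formula for f(t, x): d f(t, B_t) = (f_t + (1/2) f_xx) dt + f_x dB_t. Compute partials of f(t, x) = 3*t^3*x^4/5:
  f_t(t,x)  = 9*t^2*x^4/5
  f_x(t,x)  = 12*t^3*x^3/5
  f_xx(t,x) = 36*t^3*x^2/5
Assemble drift = f_t + (1/2) f_xx = 9*t^2*x^2*(2*t + x^2)/5 and diffusion = f_x = 12*t^3*x^3/5. Substituting x = B_t:
  d(3*B_t^4*t^3/5) = (9*B_t^2*t^2*(B_t^2 + 2*t)/5) dt + (12*B_t^3*t^3/5) dB_t.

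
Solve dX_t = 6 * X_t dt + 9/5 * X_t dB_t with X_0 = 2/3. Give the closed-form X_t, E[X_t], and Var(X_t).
X_t = 2/3 * exp((219/50) t + (9/5) B_t); E[X_t] = 2*exp(6*t)/3; Var(X_t) = 4*(exp(81*t/25) - 1)*exp(12*t)/9

For GBM dX = mu X dt + sigma X dB with X_0 = x_0, apply Itô to Y = log X: dY = (mu - sigma^2/2) dt + sigma dB, so Y_t = log(x_0) + (mu - sigma^2/2) t + sigma B_t and hence X_t = x_0 * exp((mu - sigma^2/2) t + sigma B_t).
With mu = 6, sigma = 9/5, x_0 = 2/3, this gives:
  X_t = 2/3 * exp((219/50) * t + (9/5) * B_t).
Since sigma*B_t ~ Normal(0, sigma^2 t), E[exp(sigma*B_t)] = exp(sigma^2 t / 2); so E[X_t] = x_0 * exp((mu - sigma^2/2) t) * exp(sigma^2 t / 2) = x_0 * exp(mu t) = 2*exp(6*t)/3.
Var(X_t) = E[X_t^2] - (E[X_t])^2 = x_0^2 * exp(2 mu t) * (exp(sigma^2 t) - 1) = 4*(exp(81*t/25) - 1)*exp(12*t)/9.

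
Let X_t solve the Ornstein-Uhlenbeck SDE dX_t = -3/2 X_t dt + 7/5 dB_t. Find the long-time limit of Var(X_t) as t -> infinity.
lim Var(X_t) = 49/75

The OU SDE dX = -theta X dt + sigma dB admits the integrating factor exp(theta t): d(exp(theta t) X_t) = sigma exp(theta t) dB_t. Integrating from 0 to t gives X_t = x_0 * exp(-theta t) + sigma * int_0^t exp(-theta (t-s)) dB_s for any initial x_0. The Itô integral has variance (by the Itô isometry) sigma^2 * int_0^t exp(-2 theta (t - s)) ds = sigma^2 * (1 - exp(-2 theta t)) / (2 theta), independent of x_0.
With theta = 3/2, sigma = 7/5:
  Var(X_t) = (7/5)^2 * (1 - exp(-2*3/2 t)) / (2 * 3/2) = 49/75 - 49*exp(-3*t)/75.
As t -> infinity, exp(-2*3/2 t) -> 0, so the stationary variance is sigma^2 / (2 theta) = 49/75.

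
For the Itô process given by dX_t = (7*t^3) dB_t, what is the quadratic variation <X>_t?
<X>_t = 7*t^7

For an Itô process dX_t = a(t) dt + b(t) dB_t, the quadratic variation is <X>_t = int_0^t b(s)^2 ds (the drift term does not contribute). Here b(s) = 7*s^3, so
  b(s)^2 = 49*s^6.
Integrating from 0 to t:
  <X>_t = int_0^t (49*s^6) ds = 7*t^7.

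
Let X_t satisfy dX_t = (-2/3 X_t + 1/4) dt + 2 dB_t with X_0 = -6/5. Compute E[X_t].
E[X_t] = 3/8 - 63*exp(-2*t/3)/40

Taking expectations and using E[dB_t] = 0, the mean m(t) = E[X_t] satisfies the ODE m'(t) = a m(t) + b with m(0) = x_0. With a = -2/3, b = 1/4, x_0 = -6/5, the solution is
  m(t) = x_0 * exp(a t) + (b/a) * (exp(a t) - 1)
       = (-6/5) * exp((-2/3) t) + ((1/4)/(-2/3)) * (exp((-2/3) t) - 1)
       = 3/8 - 63*exp(-2*t/3)/40.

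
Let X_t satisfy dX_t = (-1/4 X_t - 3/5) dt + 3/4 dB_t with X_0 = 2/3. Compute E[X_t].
E[X_t] = -12/5 + 46*exp(-t/4)/15

Taking expectations and using E[dB_t] = 0, the mean m(t) = E[X_t] satisfies the ODE m'(t) = a m(t) + b with m(0) = x_0. With a = -1/4, b = -3/5, x_0 = 2/3, the solution is
  m(t) = x_0 * exp(a t) + (b/a) * (exp(a t) - 1)
       = (2/3) * exp((-1/4) t) + ((-3/5)/(-1/4)) * (exp((-1/4) t) - 1)
       = -12/5 + 46*exp(-t/4)/15.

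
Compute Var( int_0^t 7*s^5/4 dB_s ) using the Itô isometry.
Var = 49*t^11/176

The Itô integral of a deterministic integrand f(s) has mean 0 because each increment f(s) * (B_{s+ds} - B_s) has mean 0. By the Itô isometry:
  Var( int_0^t f(s) dB_s ) = E[ (int_0^t f(s) dB_s)^2 ] = int_0^t f(s)^2 ds.
Here f(s) = 7*s^5/4, so f(s)^2 = 49*s^10/16. Integrate:
  int_0^t (49*s^10/16) ds = 49*t^11/176.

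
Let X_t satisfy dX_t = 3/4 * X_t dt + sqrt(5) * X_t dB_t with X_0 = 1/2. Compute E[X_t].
E[X_t] = exp(3*t/4)/2

For GBM dX = mu X dt + sigma X dB with X_0 = x_0, apply Itô to Y = log X: dY = (mu - sigma^2/2) dt + sigma dB, so Y_t = log(x_0) + (mu - sigma^2/2) t + sigma B_t and hence X_t = x_0 * exp((mu - sigma^2/2) t + sigma B_t).
With mu = 3/4, sigma = sqrt(5), x_0 = 1/2, this gives:
  X_t = 1/2 * exp((-7/4) * t + (sqrt(5)) * B_t).
Since sigma*B_t ~ Normal(0, sigma^2 t), E[exp(sigma*B_t)] = exp(sigma^2 t / 2); so E[X_t] = x_0 * exp((mu - sigma^2/2) t) * exp(sigma^2 t / 2) = x_0 * exp(mu t) = exp(3*t/4)/2.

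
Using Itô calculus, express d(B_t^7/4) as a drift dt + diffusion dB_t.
d(B_t^7/4) = (21*B_t^5/4) dt + (7*B_t^6/4) dB_t

Itô's formula for f(B_t) gives d f(B_t) = f'(B_t) dB_t + (1/2) f''(B_t) dt. Compute derivatives of f(x) = x^7/4:
  f'(x)  = 7*x^6/4
  f''(x) = 21*x^5/2
Substitute x = B_t and multiply the f'' term by 1/2:
  drift     = (1/2) * (21*x^5/2) evaluated at B_t = 21*B_t^5/4
  diffusion = (7*x^6/4) evaluated at B_t = 7*B_t^6/4
Therefore d(B_t^7/4) = (21*B_t^5/4) dt + (7*B_t^6/4) dB_t.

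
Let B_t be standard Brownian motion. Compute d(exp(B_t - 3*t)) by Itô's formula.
d(exp(B_t - 3*t)) = (-5*exp(B_t - 3*t)/2) dt + (exp(B_t - 3*t)) dB_t

Itô's formula for f(t, x): d f(t, B_t) = (f_t + (1/2) f_xx) dt + f_x dB_t. Compute partials of f(t, x) = exp(-3*t + x):
  f_t(t,x)  = -3*exp(-3*t + x)
  f_x(t,x)  = exp(-3*t + x)
  f_xx(t,x) = exp(-3*t + x)
Assemble drift = f_t + (1/2) f_xx = -5*exp(-3*t + x)/2 and diffusion = f_x = exp(-3*t + x). Substituting x = B_t:
  d(exp(B_t - 3*t)) = (-5*exp(B_t - 3*t)/2) dt + (exp(B_t - 3*t)) dB_t.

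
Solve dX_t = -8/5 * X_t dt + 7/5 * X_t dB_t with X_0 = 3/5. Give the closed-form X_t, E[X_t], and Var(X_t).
X_t = 3/5 * exp((-129/50) t + (7/5) B_t); E[X_t] = 3*exp(-8*t/5)/5; Var(X_t) = (9*exp(49*t/25) - 9)*exp(-16*t/5)/25

For GBM dX = mu X dt + sigma X dB with X_0 = x_0, apply Itô to Y = log X: dY = (mu - sigma^2/2) dt + sigma dB, so Y_t = log(x_0) + (mu - sigma^2/2) t + sigma B_t and hence X_t = x_0 * exp((mu - sigma^2/2) t + sigma B_t).
With mu = -8/5, sigma = 7/5, x_0 = 3/5, this gives:
  X_t = 3/5 * exp((-129/50) * t + (7/5) * B_t).
Since sigma*B_t ~ Normal(0, sigma^2 t), E[exp(sigma*B_t)] = exp(sigma^2 t / 2); so E[X_t] = x_0 * exp((mu - sigma^2/2) t) * exp(sigma^2 t / 2) = x_0 * exp(mu t) = 3*exp(-8*t/5)/5.
Var(X_t) = E[X_t^2] - (E[X_t])^2 = x_0^2 * exp(2 mu t) * (exp(sigma^2 t) - 1) = (9*exp(49*t/25) - 9)*exp(-16*t/5)/25.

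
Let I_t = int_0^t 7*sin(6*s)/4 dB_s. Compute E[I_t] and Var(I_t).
E[I_t] = 0; Var(I_t) = 49*t/32 - 49*sin(12*t)/384

The Itô integral of a deterministic integrand f(s) has mean 0 because each increment f(s) * (B_{s+ds} - B_s) has mean 0. By the Itô isometry:
  Var( int_0^t f(s) dB_s ) = E[ (int_0^t f(s) dB_s)^2 ] = int_0^t f(s)^2 ds.
Here f(s) = 7*sin(6*s)/4, so f(s)^2 = 49*sin(6*s)^2/16. Integrate:
  int_0^t (49*sin(6*s)^2/16) ds = 49*t/32 - 49*sin(12*t)/384.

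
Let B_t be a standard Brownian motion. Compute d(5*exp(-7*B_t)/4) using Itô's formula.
d(5*exp(-7*B_t)/4) = (245*exp(-7*B_t)/8) dt + (-35*exp(-7*B_t)/4) dB_t

Itô's formula for f(B_t) gives d f(B_t) = f'(B_t) dB_t + (1/2) f''(B_t) dt. Compute derivatives of f(x) = 5*exp(-7*x)/4:
  f'(x)  = -35*exp(-7*x)/4
  f''(x) = 245*exp(-7*x)/4
Substitute x = B_t and multiply the f'' term by 1/2:
  drift     = (1/2) * (245*exp(-7*x)/4) evaluated at B_t = 245*exp(-7*B_t)/8
  diffusion = (-35*exp(-7*x)/4) evaluated at B_t = -35*exp(-7*B_t)/4
Therefore d(5*exp(-7*B_t)/4) = (245*exp(-7*B_t)/8) dt + (-35*exp(-7*B_t)/4) dB_t.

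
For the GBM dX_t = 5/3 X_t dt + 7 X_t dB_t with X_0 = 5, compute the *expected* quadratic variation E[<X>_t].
E[<X>_t] = 3675*exp(157*t/3)/157 - 3675/157

<X>_t = int_0^t (7 * X_s)^2 ds. Taking expectation inside the integral: E[<X>_t] = 7^2 * int_0^t E[X_s^2] ds. For GBM, E[X_s^2] = x_0^2 * exp((2 mu + sigma^2) s). Integrating:
  E[<X>_t] = 7^2 * 5^2 * (exp((2*(5/3) + 7^2) t) - 1) / (2*(5/3) + 7^2)
           = 7^2 * 5^2 * (exp((157/3) t) - 1) / (157/3) = 3675*exp(157*t/3)/157 - 3675/157.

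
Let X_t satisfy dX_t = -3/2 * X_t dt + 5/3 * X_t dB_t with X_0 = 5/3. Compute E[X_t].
E[X_t] = 5*exp(-3*t/2)/3

For GBM dX = mu X dt + sigma X dB with X_0 = x_0, apply Itô to Y = log X: dY = (mu - sigma^2/2) dt + sigma dB, so Y_t = log(x_0) + (mu - sigma^2/2) t + sigma B_t and hence X_t = x_0 * exp((mu - sigma^2/2) t + sigma B_t).
With mu = -3/2, sigma = 5/3, x_0 = 5/3, this gives:
  X_t = 5/3 * exp((-26/9) * t + (5/3) * B_t).
Since sigma*B_t ~ Normal(0, sigma^2 t), E[exp(sigma*B_t)] = exp(sigma^2 t / 2); so E[X_t] = x_0 * exp((mu - sigma^2/2) t) * exp(sigma^2 t / 2) = x_0 * exp(mu t) = 5*exp(-3*t/2)/3.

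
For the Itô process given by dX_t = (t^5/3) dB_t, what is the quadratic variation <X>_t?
<X>_t = t^11/99

For an Itô process dX_t = a(t) dt + b(t) dB_t, the quadratic variation is <X>_t = int_0^t b(s)^2 ds (the drift term does not contribute). Here b(s) = s^5/3, so
  b(s)^2 = s^10/9.
Integrating from 0 to t:
  <X>_t = int_0^t (s^10/9) ds = t^11/99.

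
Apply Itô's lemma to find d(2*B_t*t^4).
d(2*B_t*t^4) = (8*B_t*t^3) dt + (2*t^4) dB_t

Itô's formula for f(t, x): d f(t, B_t) = (f_t + (1/2) f_xx) dt + f_x dB_t. Compute partials of f(t, x) = 2*t^4*x:
  f_t(t,x)  = 8*t^3*x
  f_x(t,x)  = 2*t^4
  f_xx(t,x) = 0
Assemble drift = f_t + (1/2) f_xx = 8*t^3*x and diffusion = f_x = 2*t^4. Substituting x = B_t:
  d(2*B_t*t^4) = (8*B_t*t^3) dt + (2*t^4) dB_t.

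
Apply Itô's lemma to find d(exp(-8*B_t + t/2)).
d(exp(-8*B_t + t/2)) = (65*exp(-8*B_t + t/2)/2) dt + (-8*exp(-8*B_t + t/2)) dB_t

Itô's formula for f(t, x): d f(t, B_t) = (f_t + (1/2) f_xx) dt + f_x dB_t. Compute partials of f(t, x) = exp(t/2 - 8*x):
  f_t(t,x)  = exp(t/2 - 8*x)/2
  f_x(t,x)  = -8*exp(t/2 - 8*x)
  f_xx(t,x) = 64*exp(t/2 - 8*x)
Assemble drift = f_t + (1/2) f_xx = 65*exp(t/2 - 8*x)/2 and diffusion = f_x = -8*exp(t/2 - 8*x). Substituting x = B_t:
  d(exp(-8*B_t + t/2)) = (65*exp(-8*B_t + t/2)/2) dt + (-8*exp(-8*B_t + t/2)) dB_t.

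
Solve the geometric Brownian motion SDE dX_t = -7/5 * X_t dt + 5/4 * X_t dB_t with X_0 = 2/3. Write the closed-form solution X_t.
X_t = 2/3 * exp((-349/160) * t + (5/4) * B_t)

For GBM dX = mu X dt + sigma X dB with X_0 = x_0, apply Itô to Y = log X: dY = (mu - sigma^2/2) dt + sigma dB, so Y_t = log(x_0) + (mu - sigma^2/2) t + sigma B_t and hence X_t = x_0 * exp((mu - sigma^2/2) t + sigma B_t).
With mu = -7/5, sigma = 5/4, x_0 = 2/3, this gives:
  X_t = 2/3 * exp((-349/160) * t + (5/4) * B_t).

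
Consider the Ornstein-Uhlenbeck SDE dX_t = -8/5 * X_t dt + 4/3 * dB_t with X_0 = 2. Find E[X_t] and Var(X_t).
E[X_t] = 2*exp(-8*t/5); Var(X_t) = 5/9 - 5*exp(-16*t/5)/9

The OU SDE dX = -theta X dt + sigma dB admits the integrating factor exp(theta t): d(exp(theta t) X_t) = sigma exp(theta t) dB_t. Integrating from 0 to t:
  X_t = x_0 * exp(-theta t) + sigma * int_0^t exp(-theta (t-s)) dB_s.
The Itô integral has mean 0 and (by the Itô isometry) variance sigma^2 * int_0^t exp(-2 theta (t - s)) ds = sigma^2 * (1 - exp(-2 theta t)) / (2 theta).
With theta = 8/5, sigma = 4/3, x_0 = 2:
  E[X_t] = 2 * exp(-8/5 t) = 2*exp(-8*t/5)
  Var(X_t) = (4/3)^2 * (1 - exp(-2*8/5 t)) / (2 * 8/5) = 5/9 - 5*exp(-16*t/5)/9.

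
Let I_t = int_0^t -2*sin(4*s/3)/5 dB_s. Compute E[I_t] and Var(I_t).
E[I_t] = 0; Var(I_t) = 2*t/25 - 3*sin(4*t/3)*cos(4*t/3)/50

The Itô integral of a deterministic integrand f(s) has mean 0 because each increment f(s) * (B_{s+ds} - B_s) has mean 0. By the Itô isometry:
  Var( int_0^t f(s) dB_s ) = E[ (int_0^t f(s) dB_s)^2 ] = int_0^t f(s)^2 ds.
Here f(s) = -2*sin(4*s/3)/5, so f(s)^2 = 4*sin(4*s/3)^2/25. Integrate:
  int_0^t (4*sin(4*s/3)^2/25) ds = 2*t/25 - 3*sin(4*t/3)*cos(4*t/3)/50.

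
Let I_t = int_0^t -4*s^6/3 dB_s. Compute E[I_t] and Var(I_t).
E[I_t] = 0; Var(I_t) = 16*t^13/117

The Itô integral of a deterministic integrand f(s) has mean 0 because each increment f(s) * (B_{s+ds} - B_s) has mean 0. By the Itô isometry:
  Var( int_0^t f(s) dB_s ) = E[ (int_0^t f(s) dB_s)^2 ] = int_0^t f(s)^2 ds.
Here f(s) = -4*s^6/3, so f(s)^2 = 16*s^12/9. Integrate:
  int_0^t (16*s^12/9) ds = 16*t^13/117.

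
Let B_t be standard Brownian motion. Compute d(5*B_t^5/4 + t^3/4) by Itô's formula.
d(5*B_t^5/4 + t^3/4) = (25*B_t^3/2 + 3*t^2/4) dt + (25*B_t^4/4) dB_t

Itô's formula for f(t, x): d f(t, B_t) = (f_t + (1/2) f_xx) dt + f_x dB_t. Compute partials of f(t, x) = t^3/4 + 5*x^5/4:
  f_t(t,x)  = 3*t^2/4
  f_x(t,x)  = 25*x^4/4
  f_xx(t,x) = 25*x^3
Assemble drift = f_t + (1/2) f_xx = 3*t^2/4 + 25*x^3/2 and diffusion = f_x = 25*x^4/4. Substituting x = B_t:
  d(5*B_t^5/4 + t^3/4) = (25*B_t^3/2 + 3*t^2/4) dt + (25*B_t^4/4) dB_t.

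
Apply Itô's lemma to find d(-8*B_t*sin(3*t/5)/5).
d(-8*B_t*sin(3*t/5)/5) = (-24*B_t*cos(3*t/5)/25) dt + (-8*sin(3*t/5)/5) dB_t

Itô's formula for f(t, x): d f(t, B_t) = (f_t + (1/2) f_xx) dt + f_x dB_t. Compute partials of f(t, x) = -8*x*sin(3*t/5)/5:
  f_t(t,x)  = -24*x*cos(3*t/5)/25
  f_x(t,x)  = -8*sin(3*t/5)/5
  f_xx(t,x) = 0
Assemble drift = f_t + (1/2) f_xx = -24*x*cos(3*t/5)/25 and diffusion = f_x = -8*sin(3*t/5)/5. Substituting x = B_t:
  d(-8*B_t*sin(3*t/5)/5) = (-24*B_t*cos(3*t/5)/25) dt + (-8*sin(3*t/5)/5) dB_t.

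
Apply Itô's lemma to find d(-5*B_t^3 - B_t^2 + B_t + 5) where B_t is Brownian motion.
d(-5*B_t^3 - B_t^2 + B_t + 5) = (-15*B_t - 1) dt + (-15*B_t^2 - 2*B_t + 1) dB_t

Itô's formula for f(B_t) gives d f(B_t) = f'(B_t) dB_t + (1/2) f''(B_t) dt. Compute derivatives of f(x) = -5*x^3 - x^2 + x + 5:
  f'(x)  = -15*x^2 - 2*x + 1
  f''(x) = -30*x - 2
Substitute x = B_t and multiply the f'' term by 1/2:
  drift     = (1/2) * (-30*x - 2) evaluated at B_t = -15*B_t - 1
  diffusion = (-15*x^2 - 2*x + 1) evaluated at B_t = -15*B_t^2 - 2*B_t + 1
Therefore d(-5*B_t^3 - B_t^2 + B_t + 5) = (-15*B_t - 1) dt + (-15*B_t^2 - 2*B_t + 1) dB_t.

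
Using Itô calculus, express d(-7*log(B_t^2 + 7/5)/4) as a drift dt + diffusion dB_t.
d(-7*log(B_t^2 + 7/5)/4) = (35*(5*B_t^2 - 7)/(4*(5*B_t^2 + 7)^2)) dt + (-35*B_t/(10*B_t^2 + 14)) dB_t

Itô's formula for f(B_t) gives d f(B_t) = f'(B_t) dB_t + (1/2) f''(B_t) dt. Compute derivatives of f(x) = -7*log(x^2 + 7/5)/4:
  f'(x)  = -35*x/(10*x^2 + 14)
  f''(x) = 35*(5*x^2 - 7)/(2*(5*x^2 + 7)^2)
Substitute x = B_t and multiply the f'' term by 1/2:
  drift     = (1/2) * (35*(5*x^2 - 7)/(2*(5*x^2 + 7)^2)) evaluated at B_t = 35*(5*B_t^2 - 7)/(4*(5*B_t^2 + 7)^2)
  diffusion = (-35*x/(10*x^2 + 14)) evaluated at B_t = -35*B_t/(10*B_t^2 + 14)
Therefore d(-7*log(B_t^2 + 7/5)/4) = (35*(5*B_t^2 - 7)/(4*(5*B_t^2 + 7)^2)) dt + (-35*B_t/(10*B_t^2 + 14)) dB_t.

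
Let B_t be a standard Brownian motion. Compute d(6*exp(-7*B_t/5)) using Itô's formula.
d(6*exp(-7*B_t/5)) = (147*exp(-7*B_t/5)/25) dt + (-42*exp(-7*B_t/5)/5) dB_t

Itô's formula for f(B_t) gives d f(B_t) = f'(B_t) dB_t + (1/2) f''(B_t) dt. Compute derivatives of f(x) = 6*exp(-7*x/5):
  f'(x)  = -42*exp(-7*x/5)/5
  f''(x) = 294*exp(-7*x/5)/25
Substitute x = B_t and multiply the f'' term by 1/2:
  drift     = (1/2) * (294*exp(-7*x/5)/25) evaluated at B_t = 147*exp(-7*B_t/5)/25
  diffusion = (-42*exp(-7*x/5)/5) evaluated at B_t = -42*exp(-7*B_t/5)/5
Therefore d(6*exp(-7*B_t/5)) = (147*exp(-7*B_t/5)/25) dt + (-42*exp(-7*B_t/5)/5) dB_t.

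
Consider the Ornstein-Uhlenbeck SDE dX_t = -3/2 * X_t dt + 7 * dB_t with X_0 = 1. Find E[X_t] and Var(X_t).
E[X_t] = exp(-3*t/2); Var(X_t) = 49/3 - 49*exp(-3*t)/3

The OU SDE dX = -theta X dt + sigma dB admits the integrating factor exp(theta t): d(exp(theta t) X_t) = sigma exp(theta t) dB_t. Integrating from 0 to t:
  X_t = x_0 * exp(-theta t) + sigma * int_0^t exp(-theta (t-s)) dB_s.
The Itô integral has mean 0 and (by the Itô isometry) variance sigma^2 * int_0^t exp(-2 theta (t - s)) ds = sigma^2 * (1 - exp(-2 theta t)) / (2 theta).
With theta = 3/2, sigma = 7, x_0 = 1:
  E[X_t] = 1 * exp(-3/2 t) = exp(-3*t/2)
  Var(X_t) = (7)^2 * (1 - exp(-2*3/2 t)) / (2 * 3/2) = 49/3 - 49*exp(-3*t)/3.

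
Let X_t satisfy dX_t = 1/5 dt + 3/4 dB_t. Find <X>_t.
<X>_t = 9*t/16

For an Itô process dX_t = a(t) dt + b(t) dB_t, the quadratic variation is <X>_t = int_0^t b(s)^2 ds (the drift term does not contribute). Here b(s) = 3/4, so
  b(s)^2 = 9/16.
Integrating from 0 to t:
  <X>_t = int_0^t (9/16) ds = 9*t/16.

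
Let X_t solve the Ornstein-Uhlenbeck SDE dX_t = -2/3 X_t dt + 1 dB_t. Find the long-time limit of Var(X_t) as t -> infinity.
lim Var(X_t) = 3/4

The OU SDE dX = -theta X dt + sigma dB admits the integrating factor exp(theta t): d(exp(theta t) X_t) = sigma exp(theta t) dB_t. Integrating from 0 to t gives X_t = x_0 * exp(-theta t) + sigma * int_0^t exp(-theta (t-s)) dB_s for any initial x_0. The Itô integral has variance (by the Itô isometry) sigma^2 * int_0^t exp(-2 theta (t - s)) ds = sigma^2 * (1 - exp(-2 theta t)) / (2 theta), independent of x_0.
With theta = 2/3, sigma = 1:
  Var(X_t) = (1)^2 * (1 - exp(-2*2/3 t)) / (2 * 2/3) = 3/4 - 3*exp(-4*t/3)/4.
As t -> infinity, exp(-2*2/3 t) -> 0, so the stationary variance is sigma^2 / (2 theta) = 3/4.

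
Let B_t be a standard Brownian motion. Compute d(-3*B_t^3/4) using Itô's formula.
d(-3*B_t^3/4) = (-9*B_t/4) dt + (-9*B_t^2/4) dB_t

Itô's formula for f(B_t) gives d f(B_t) = f'(B_t) dB_t + (1/2) f''(B_t) dt. Compute derivatives of f(x) = -3*x^3/4:
  f'(x)  = -9*x^2/4
  f''(x) = -9*x/2
Substitute x = B_t and multiply the f'' term by 1/2:
  drift     = (1/2) * (-9*x/2) evaluated at B_t = -9*B_t/4
  diffusion = (-9*x^2/4) evaluated at B_t = -9*B_t^2/4
Therefore d(-3*B_t^3/4) = (-9*B_t/4) dt + (-9*B_t^2/4) dB_t.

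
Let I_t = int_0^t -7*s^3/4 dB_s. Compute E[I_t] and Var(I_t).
E[I_t] = 0; Var(I_t) = 7*t^7/16

The Itô integral of a deterministic integrand f(s) has mean 0 because each increment f(s) * (B_{s+ds} - B_s) has mean 0. By the Itô isometry:
  Var( int_0^t f(s) dB_s ) = E[ (int_0^t f(s) dB_s)^2 ] = int_0^t f(s)^2 ds.
Here f(s) = -7*s^3/4, so f(s)^2 = 49*s^6/16. Integrate:
  int_0^t (49*s^6/16) ds = 7*t^7/16.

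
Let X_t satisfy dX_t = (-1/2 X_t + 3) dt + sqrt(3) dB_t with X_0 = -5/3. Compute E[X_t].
E[X_t] = 6 - 23*exp(-t/2)/3

Taking expectations and using E[dB_t] = 0, the mean m(t) = E[X_t] satisfies the ODE m'(t) = a m(t) + b with m(0) = x_0. With a = -1/2, b = 3, x_0 = -5/3, the solution is
  m(t) = x_0 * exp(a t) + (b/a) * (exp(a t) - 1)
       = (-5/3) * exp((-1/2) t) + (3/(-1/2)) * (exp((-1/2) t) - 1)
       = 6 - 23*exp(-t/2)/3.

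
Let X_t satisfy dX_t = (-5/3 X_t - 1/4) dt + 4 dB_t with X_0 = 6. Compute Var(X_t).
Var(X_t) = 24/5 - 24*exp(-10*t/3)/5

The variance V(t) = Var(X_t) satisfies V'(t) = 2 a V(t) + c^2 with V(0) = 0 (drift coefficient is linear in X, diffusion is constant). With a = -5/3, c = 4, the solution is
  V(t) = (c^2 / (2 a)) * (exp(2 a t) - 1)
       = (4^2 / (2*(-5/3))) * (exp((-10/3) t) - 1)
       = 24/5 - 24*exp(-10*t/3)/5.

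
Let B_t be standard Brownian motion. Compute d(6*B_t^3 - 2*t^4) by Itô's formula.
d(6*B_t^3 - 2*t^4) = (18*B_t - 8*t^3) dt + (18*B_t^2) dB_t

Itô's formula for f(t, x): d f(t, B_t) = (f_t + (1/2) f_xx) dt + f_x dB_t. Compute partials of f(t, x) = -2*t^4 + 6*x^3:
  f_t(t,x)  = -8*t^3
  f_x(t,x)  = 18*x^2
  f_xx(t,x) = 36*x
Assemble drift = f_t + (1/2) f_xx = -8*t^3 + 18*x and diffusion = f_x = 18*x^2. Substituting x = B_t:
  d(6*B_t^3 - 2*t^4) = (18*B_t - 8*t^3) dt + (18*B_t^2) dB_t.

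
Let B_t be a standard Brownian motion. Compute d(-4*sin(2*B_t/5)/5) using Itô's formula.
d(-4*sin(2*B_t/5)/5) = (8*sin(2*B_t/5)/125) dt + (-8*cos(2*B_t/5)/25) dB_t

Itô's formula for f(B_t) gives d f(B_t) = f'(B_t) dB_t + (1/2) f''(B_t) dt. Compute derivatives of f(x) = -4*sin(2*x/5)/5:
  f'(x)  = -8*cos(2*x/5)/25
  f''(x) = 16*sin(2*x/5)/125
Substitute x = B_t and multiply the f'' term by 1/2:
  drift     = (1/2) * (16*sin(2*x/5)/125) evaluated at B_t = 8*sin(2*B_t/5)/125
  diffusion = (-8*cos(2*x/5)/25) evaluated at B_t = -8*cos(2*B_t/5)/25
Therefore d(-4*sin(2*B_t/5)/5) = (8*sin(2*B_t/5)/125) dt + (-8*cos(2*B_t/5)/25) dB_t.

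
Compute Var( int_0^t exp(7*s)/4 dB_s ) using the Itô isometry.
Var = exp(14*t)/224 - 1/224

The Itô integral of a deterministic integrand f(s) has mean 0 because each increment f(s) * (B_{s+ds} - B_s) has mean 0. By the Itô isometry:
  Var( int_0^t f(s) dB_s ) = E[ (int_0^t f(s) dB_s)^2 ] = int_0^t f(s)^2 ds.
Here f(s) = exp(7*s)/4, so f(s)^2 = exp(14*s)/16. Integrate:
  int_0^t (exp(14*s)/16) ds = exp(14*t)/224 - 1/224.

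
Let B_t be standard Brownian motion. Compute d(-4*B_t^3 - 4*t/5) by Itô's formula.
d(-4*B_t^3 - 4*t/5) = (-12*B_t - 4/5) dt + (-12*B_t^2) dB_t

Itô's formula for f(t, x): d f(t, B_t) = (f_t + (1/2) f_xx) dt + f_x dB_t. Compute partials of f(t, x) = -4*t/5 - 4*x^3:
  f_t(t,x)  = -4/5
  f_x(t,x)  = -12*x^2
  f_xx(t,x) = -24*x
Assemble drift = f_t + (1/2) f_xx = -12*x - 4/5 and diffusion = f_x = -12*x^2. Substituting x = B_t:
  d(-4*B_t^3 - 4*t/5) = (-12*B_t - 4/5) dt + (-12*B_t^2) dB_t.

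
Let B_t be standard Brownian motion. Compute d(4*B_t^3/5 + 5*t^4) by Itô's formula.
d(4*B_t^3/5 + 5*t^4) = (12*B_t/5 + 20*t^3) dt + (12*B_t^2/5) dB_t

Itô's formula for f(t, x): d f(t, B_t) = (f_t + (1/2) f_xx) dt + f_x dB_t. Compute partials of f(t, x) = 5*t^4 + 4*x^3/5:
  f_t(t,x)  = 20*t^3
  f_x(t,x)  = 12*x^2/5
  f_xx(t,x) = 24*x/5
Assemble drift = f_t + (1/2) f_xx = 20*t^3 + 12*x/5 and diffusion = f_x = 12*x^2/5. Substituting x = B_t:
  d(4*B_t^3/5 + 5*t^4) = (12*B_t/5 + 20*t^3) dt + (12*B_t^2/5) dB_t.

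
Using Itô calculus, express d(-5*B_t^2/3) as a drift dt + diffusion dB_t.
d(-5*B_t^2/3) = (-5/3) dt + (-10*B_t/3) dB_t

Itô's formula for f(B_t) gives d f(B_t) = f'(B_t) dB_t + (1/2) f''(B_t) dt. Compute derivatives of f(x) = -5*x^2/3:
  f'(x)  = -10*x/3
  f''(x) = -10/3
Substitute x = B_t and multiply the f'' term by 1/2:
  drift     = (1/2) * (-10/3) evaluated at B_t = -5/3
  diffusion = (-10*x/3) evaluated at B_t = -10*B_t/3
Therefore d(-5*B_t^2/3) = (-5/3) dt + (-10*B_t/3) dB_t.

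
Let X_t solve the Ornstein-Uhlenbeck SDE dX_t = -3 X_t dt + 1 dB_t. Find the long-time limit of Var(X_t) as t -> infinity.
lim Var(X_t) = 1/6

The OU SDE dX = -theta X dt + sigma dB admits the integrating factor exp(theta t): d(exp(theta t) X_t) = sigma exp(theta t) dB_t. Integrating from 0 to t gives X_t = x_0 * exp(-theta t) + sigma * int_0^t exp(-theta (t-s)) dB_s for any initial x_0. The Itô integral has variance (by the Itô isometry) sigma^2 * int_0^t exp(-2 theta (t - s)) ds = sigma^2 * (1 - exp(-2 theta t)) / (2 theta), independent of x_0.
With theta = 3, sigma = 1:
  Var(X_t) = (1)^2 * (1 - exp(-2*3 t)) / (2 * 3) = 1/6 - exp(-6*t)/6.
As t -> infinity, exp(-2*3 t) -> 0, so the stationary variance is sigma^2 / (2 theta) = 1/6.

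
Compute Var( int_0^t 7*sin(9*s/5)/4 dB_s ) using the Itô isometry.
Var = 49*t/32 - 245*sin(18*t/5)/576

The Itô integral of a deterministic integrand f(s) has mean 0 because each increment f(s) * (B_{s+ds} - B_s) has mean 0. By the Itô isometry:
  Var( int_0^t f(s) dB_s ) = E[ (int_0^t f(s) dB_s)^2 ] = int_0^t f(s)^2 ds.
Here f(s) = 7*sin(9*s/5)/4, so f(s)^2 = 49*sin(9*s/5)^2/16. Integrate:
  int_0^t (49*sin(9*s/5)^2/16) ds = 49*t/32 - 245*sin(18*t/5)/576.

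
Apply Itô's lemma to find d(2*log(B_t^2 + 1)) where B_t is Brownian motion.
d(2*log(B_t^2 + 1)) = (2*(1 - B_t^2)/(B_t^2 + 1)^2) dt + (4*B_t/(B_t^2 + 1)) dB_t

Itô's formula for f(B_t) gives d f(B_t) = f'(B_t) dB_t + (1/2) f''(B_t) dt. Compute derivatives of f(x) = 2*log(x^2 + 1):
  f'(x)  = 4*x/(x^2 + 1)
  f''(x) = 4*(1 - x^2)/(x^2 + 1)^2
Substitute x = B_t and multiply the f'' term by 1/2:
  drift     = (1/2) * (4*(1 - x^2)/(x^2 + 1)^2) evaluated at B_t = 2*(1 - B_t^2)/(B_t^2 + 1)^2
  diffusion = (4*x/(x^2 + 1)) evaluated at B_t = 4*B_t/(B_t^2 + 1)
Therefore d(2*log(B_t^2 + 1)) = (2*(1 - B_t^2)/(B_t^2 + 1)^2) dt + (4*B_t/(B_t^2 + 1)) dB_t.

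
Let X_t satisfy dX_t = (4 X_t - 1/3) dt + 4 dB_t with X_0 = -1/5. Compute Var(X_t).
Var(X_t) = 2*exp(8*t) - 2

The variance V(t) = Var(X_t) satisfies V'(t) = 2 a V(t) + c^2 with V(0) = 0 (drift coefficient is linear in X, diffusion is constant). With a = 4, c = 4, the solution is
  V(t) = (c^2 / (2 a)) * (exp(2 a t) - 1)
       = (4^2 / (2*4)) * (exp(8 t) - 1)
       = 2*exp(8*t) - 2.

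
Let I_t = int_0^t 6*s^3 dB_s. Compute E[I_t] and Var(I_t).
E[I_t] = 0; Var(I_t) = 36*t^7/7

The Itô integral of a deterministic integrand f(s) has mean 0 because each increment f(s) * (B_{s+ds} - B_s) has mean 0. By the Itô isometry:
  Var( int_0^t f(s) dB_s ) = E[ (int_0^t f(s) dB_s)^2 ] = int_0^t f(s)^2 ds.
Here f(s) = 6*s^3, so f(s)^2 = 36*s^6. Integrate:
  int_0^t (36*s^6) ds = 36*t^7/7.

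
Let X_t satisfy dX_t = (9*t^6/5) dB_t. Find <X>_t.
<X>_t = 81*t^13/325

For an Itô process dX_t = a(t) dt + b(t) dB_t, the quadratic variation is <X>_t = int_0^t b(s)^2 ds (the drift term does not contribute). Here b(s) = 9*s^6/5, so
  b(s)^2 = 81*s^12/25.
Integrating from 0 to t:
  <X>_t = int_0^t (81*s^12/25) ds = 81*t^13/325.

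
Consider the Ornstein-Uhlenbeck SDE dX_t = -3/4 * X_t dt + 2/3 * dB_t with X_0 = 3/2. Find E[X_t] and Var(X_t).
E[X_t] = 3*exp(-3*t/4)/2; Var(X_t) = 8/27 - 8*exp(-3*t/2)/27

The OU SDE dX = -theta X dt + sigma dB admits the integrating factor exp(theta t): d(exp(theta t) X_t) = sigma exp(theta t) dB_t. Integrating from 0 to t:
  X_t = x_0 * exp(-theta t) + sigma * int_0^t exp(-theta (t-s)) dB_s.
The Itô integral has mean 0 and (by the Itô isometry) variance sigma^2 * int_0^t exp(-2 theta (t - s)) ds = sigma^2 * (1 - exp(-2 theta t)) / (2 theta).
With theta = 3/4, sigma = 2/3, x_0 = 3/2:
  E[X_t] = 3/2 * exp(-3/4 t) = 3*exp(-3*t/4)/2
  Var(X_t) = (2/3)^2 * (1 - exp(-2*3/4 t)) / (2 * 3/4) = 8/27 - 8*exp(-3*t/2)/27.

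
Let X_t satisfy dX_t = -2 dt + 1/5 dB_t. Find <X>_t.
<X>_t = t/25

For an Itô process dX_t = a(t) dt + b(t) dB_t, the quadratic variation is <X>_t = int_0^t b(s)^2 ds (the drift term does not contribute). Here b(s) = 1/5, so
  b(s)^2 = 1/25.
Integrating from 0 to t:
  <X>_t = int_0^t (1/25) ds = t/25.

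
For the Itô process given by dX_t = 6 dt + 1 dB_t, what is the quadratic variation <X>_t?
<X>_t = t

For an Itô process dX_t = a(t) dt + b(t) dB_t, the quadratic variation is <X>_t = int_0^t b(s)^2 ds (the drift term does not contribute). Here b(s) = 1, so
  b(s)^2 = 1.
Integrating from 0 to t:
  <X>_t = int_0^t (1) ds = t.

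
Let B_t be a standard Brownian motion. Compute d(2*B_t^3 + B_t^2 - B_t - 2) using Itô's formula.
d(2*B_t^3 + B_t^2 - B_t - 2) = (6*B_t + 1) dt + (6*B_t^2 + 2*B_t - 1) dB_t

Itô's formula for f(B_t) gives d f(B_t) = f'(B_t) dB_t + (1/2) f''(B_t) dt. Compute derivatives of f(x) = 2*x^3 + x^2 - x - 2:
  f'(x)  = 6*x^2 + 2*x - 1
  f''(x) = 12*x + 2
Substitute x = B_t and multiply the f'' term by 1/2:
  drift     = (1/2) * (12*x + 2) evaluated at B_t = 6*B_t + 1
  diffusion = (6*x^2 + 2*x - 1) evaluated at B_t = 6*B_t^2 + 2*B_t - 1
Therefore d(2*B_t^3 + B_t^2 - B_t - 2) = (6*B_t + 1) dt + (6*B_t^2 + 2*B_t - 1) dB_t.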